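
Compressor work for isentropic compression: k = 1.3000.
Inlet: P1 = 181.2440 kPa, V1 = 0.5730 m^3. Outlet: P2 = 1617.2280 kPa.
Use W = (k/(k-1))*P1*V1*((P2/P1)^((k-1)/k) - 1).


(k-1)/k = 0.2308
(P2/P1)^exp = 1.6571
W = 4.3333 * 181.2440 * 0.5730 * (1.6571 - 1) = 295.7126 kJ

295.7126 kJ


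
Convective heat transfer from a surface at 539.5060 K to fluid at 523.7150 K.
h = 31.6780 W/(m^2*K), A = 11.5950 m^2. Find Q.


dT = 15.7910 K
Q = 31.6780 * 11.5950 * 15.7910 = 5800.1355 W

5800.1355 W


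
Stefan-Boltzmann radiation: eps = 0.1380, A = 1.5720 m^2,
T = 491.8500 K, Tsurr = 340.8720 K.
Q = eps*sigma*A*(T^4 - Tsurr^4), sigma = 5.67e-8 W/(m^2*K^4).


T^4 = 5.8524e+10
Tsurr^4 = 1.3501e+10
Q = 0.1380 * 5.67e-8 * 1.5720 * 4.5023e+10 = 553.7899 W

553.7899 W


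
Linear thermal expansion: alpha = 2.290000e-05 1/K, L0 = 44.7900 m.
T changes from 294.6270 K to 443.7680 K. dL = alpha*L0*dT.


dT = 149.1410 K
dL = 2.290000e-05 * 44.7900 * 149.1410 = 0.152973 m
L_final = 44.942973 m

dL = 0.152973 m


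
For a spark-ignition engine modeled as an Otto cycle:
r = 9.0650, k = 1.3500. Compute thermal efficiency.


r^(k-1) = 2.1631
eta = 1 - 1/2.1631 = 0.5377 = 53.7703%

53.7703%


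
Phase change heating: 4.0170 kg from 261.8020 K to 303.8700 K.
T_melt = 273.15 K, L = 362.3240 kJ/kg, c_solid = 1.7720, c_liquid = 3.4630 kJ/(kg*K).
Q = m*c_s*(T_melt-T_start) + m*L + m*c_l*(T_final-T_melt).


Q1 (sensible, solid) = 4.0170 * 1.7720 * 11.3480 = 80.7765 kJ
Q2 (latent) = 4.0170 * 362.3240 = 1455.4555 kJ
Q3 (sensible, liquid) = 4.0170 * 3.4630 * 30.7200 = 427.3420 kJ
Q_total = 1963.5739 kJ

1963.5739 kJ


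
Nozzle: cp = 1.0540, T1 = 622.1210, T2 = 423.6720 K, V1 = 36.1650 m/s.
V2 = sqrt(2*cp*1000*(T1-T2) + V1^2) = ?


dT = 198.4490 K
2*cp*1000*dT = 418330.4920
V1^2 = 1307.9072
V2 = sqrt(419638.3992) = 647.7950 m/s

647.7950 m/s


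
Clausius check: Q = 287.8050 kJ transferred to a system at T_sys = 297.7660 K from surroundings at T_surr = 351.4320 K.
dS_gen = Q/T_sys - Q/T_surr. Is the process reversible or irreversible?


dS_sys = 287.8050/297.7660 = 0.9665 kJ/K
dS_surr = -287.8050/351.4320 = -0.8189 kJ/K
dS_gen = 0.9665 - 0.8189 = 0.1476 kJ/K (irreversible)

dS_gen = 0.1476 kJ/K, irreversible


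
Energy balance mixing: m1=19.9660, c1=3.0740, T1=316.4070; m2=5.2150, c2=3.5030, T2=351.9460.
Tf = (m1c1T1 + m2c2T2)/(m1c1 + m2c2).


num = 25849.0333
den = 79.6436
Tf = 324.5587 K

324.5587 K


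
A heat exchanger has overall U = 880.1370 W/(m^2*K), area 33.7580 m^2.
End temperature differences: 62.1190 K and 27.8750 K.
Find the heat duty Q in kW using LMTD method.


LMTD = 42.7344 K
Q = 880.1370 * 33.7580 * 42.7344 = 1269710.1407 W = 1269.7101 kW

1269.7101 kW


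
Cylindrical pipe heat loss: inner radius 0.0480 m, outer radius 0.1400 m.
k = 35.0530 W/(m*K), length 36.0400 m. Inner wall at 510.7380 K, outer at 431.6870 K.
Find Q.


dT = 79.0510 K
ln(ro/ri) = 1.0704
Q = 2*pi*35.0530*36.0400*79.0510 / 1.0704 = 586184.4717 W

586184.4717 W


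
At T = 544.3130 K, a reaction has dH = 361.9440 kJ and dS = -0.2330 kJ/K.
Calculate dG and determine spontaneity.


T*dS = 544.3130 * -0.2330 = -126.8249 kJ
dG = 361.9440 + 126.8249 = 488.7689 kJ (non-spontaneous)

dG = 488.7689 kJ, non-spontaneous


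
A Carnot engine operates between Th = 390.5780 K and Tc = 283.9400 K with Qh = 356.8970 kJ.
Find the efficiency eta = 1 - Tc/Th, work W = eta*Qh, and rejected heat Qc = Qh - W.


eta = 1 - 283.9400/390.5780 = 0.2730
W = 0.2730 * 356.8970 = 97.4422 kJ
Qc = 356.8970 - 97.4422 = 259.4548 kJ

eta = 27.3026%, W = 97.4422 kJ, Qc = 259.4548 kJ


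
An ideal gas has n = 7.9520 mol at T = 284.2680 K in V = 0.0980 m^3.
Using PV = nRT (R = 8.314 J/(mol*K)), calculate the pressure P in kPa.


P = nRT/V = 7.9520 * 8.314 * 284.2680 / 0.0980
= 18793.7898 / 0.0980 = 191773.3655 Pa = 191.7734 kPa

191.7734 kPa


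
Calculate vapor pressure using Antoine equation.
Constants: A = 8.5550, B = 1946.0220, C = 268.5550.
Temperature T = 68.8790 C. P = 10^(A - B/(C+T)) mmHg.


C+T = 337.4340
B/(C+T) = 5.7671
log10(P) = 8.5550 - 5.7671 = 2.7879
P = 10^2.7879 = 613.5940 mmHg

613.5940 mmHg


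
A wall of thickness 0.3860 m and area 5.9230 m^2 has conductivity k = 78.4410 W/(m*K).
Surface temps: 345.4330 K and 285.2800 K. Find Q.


dT = 60.1530 K
Q = 78.4410 * 5.9230 * 60.1530 / 0.3860 = 72402.7132 W

72402.7132 W


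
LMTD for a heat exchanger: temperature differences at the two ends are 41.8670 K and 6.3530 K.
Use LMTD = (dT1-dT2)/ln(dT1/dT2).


dT1/dT2 = 6.5901
ln(dT1/dT2) = 1.8856
LMTD = 35.5140 / 1.8856 = 18.8346 K

18.8346 K


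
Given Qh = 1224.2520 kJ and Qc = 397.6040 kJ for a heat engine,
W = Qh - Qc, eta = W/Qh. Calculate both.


W = 1224.2520 - 397.6040 = 826.6480 kJ
eta = 826.6480 / 1224.2520 = 0.6752 = 67.5227%

W = 826.6480 kJ, eta = 67.5227%


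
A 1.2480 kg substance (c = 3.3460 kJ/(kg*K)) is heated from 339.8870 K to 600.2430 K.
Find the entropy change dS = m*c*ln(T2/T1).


T2/T1 = 1.7660
ln(T2/T1) = 0.5687
dS = 1.2480 * 3.3460 * 0.5687 = 2.3749 kJ/K

2.3749 kJ/K


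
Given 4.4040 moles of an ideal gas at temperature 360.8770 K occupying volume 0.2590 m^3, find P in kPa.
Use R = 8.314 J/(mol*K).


P = nRT/V = 4.4040 * 8.314 * 360.8770 / 0.2590
= 13213.4594 / 0.2590 = 51017.2177 Pa = 51.0172 kPa

51.0172 kPa


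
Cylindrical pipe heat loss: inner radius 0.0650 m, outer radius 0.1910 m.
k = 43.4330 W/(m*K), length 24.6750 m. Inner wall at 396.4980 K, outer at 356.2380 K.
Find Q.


dT = 40.2600 K
ln(ro/ri) = 1.0779
Q = 2*pi*43.4330*24.6750*40.2600 / 1.0779 = 251511.4340 W

251511.4340 W


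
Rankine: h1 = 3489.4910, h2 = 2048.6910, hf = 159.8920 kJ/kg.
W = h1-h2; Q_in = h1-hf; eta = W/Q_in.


W = 1440.8000 kJ/kg
Q_in = 3329.5990 kJ/kg
eta = 0.4327 = 43.2725%

eta = 43.2725%


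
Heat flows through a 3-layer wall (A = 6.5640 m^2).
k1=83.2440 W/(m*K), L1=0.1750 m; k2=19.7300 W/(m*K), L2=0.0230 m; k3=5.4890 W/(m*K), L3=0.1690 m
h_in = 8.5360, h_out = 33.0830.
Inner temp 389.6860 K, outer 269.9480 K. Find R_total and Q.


R_conv_in = 1/(8.5360*6.5640) = 0.0178
R_1 = 0.1750/(83.2440*6.5640) = 0.0003
R_2 = 0.0230/(19.7300*6.5640) = 0.0002
R_3 = 0.1690/(5.4890*6.5640) = 0.0047
R_conv_out = 1/(33.0830*6.5640) = 0.0046
R_total = 0.0276 K/W
Q = 119.7380 / 0.0276 = 4331.9171 W

R_total = 0.0276 K/W, Q = 4331.9171 W


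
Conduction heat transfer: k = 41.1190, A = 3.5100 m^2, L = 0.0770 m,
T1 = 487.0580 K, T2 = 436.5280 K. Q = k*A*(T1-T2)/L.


dT = 50.5300 K
Q = 41.1190 * 3.5100 * 50.5300 / 0.0770 = 94712.7036 W

94712.7036 W


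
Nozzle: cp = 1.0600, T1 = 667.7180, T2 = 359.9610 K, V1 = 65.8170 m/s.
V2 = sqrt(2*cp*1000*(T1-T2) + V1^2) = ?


dT = 307.7570 K
2*cp*1000*dT = 652444.8400
V1^2 = 4331.8775
V2 = sqrt(656776.7175) = 810.4176 m/s

810.4176 m/s


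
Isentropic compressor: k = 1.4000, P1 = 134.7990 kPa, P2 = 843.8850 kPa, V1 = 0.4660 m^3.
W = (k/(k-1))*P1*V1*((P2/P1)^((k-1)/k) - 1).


(k-1)/k = 0.2857
(P2/P1)^exp = 1.6889
W = 3.5000 * 134.7990 * 0.4660 * (1.6889 - 1) = 151.4554 kJ

151.4554 kJ


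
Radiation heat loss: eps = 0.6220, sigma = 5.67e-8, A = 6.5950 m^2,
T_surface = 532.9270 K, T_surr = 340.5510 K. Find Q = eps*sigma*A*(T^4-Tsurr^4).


T^4 = 8.0662e+10
Tsurr^4 = 1.3450e+10
Q = 0.6220 * 5.67e-8 * 6.5950 * 6.7212e+10 = 15632.7751 W

15632.7751 W


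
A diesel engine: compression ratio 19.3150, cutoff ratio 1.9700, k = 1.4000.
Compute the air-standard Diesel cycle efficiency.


r^(k-1) = 3.2686
rc^k = 2.5838
eta = 0.6432 = 64.3194%

64.3194%


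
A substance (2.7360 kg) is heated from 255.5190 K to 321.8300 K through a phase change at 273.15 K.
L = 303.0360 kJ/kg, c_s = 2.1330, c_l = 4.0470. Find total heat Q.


Q1 (sensible, solid) = 2.7360 * 2.1330 * 17.6310 = 102.8925 kJ
Q2 (latent) = 2.7360 * 303.0360 = 829.1065 kJ
Q3 (sensible, liquid) = 2.7360 * 4.0470 * 48.6800 = 539.0138 kJ
Q_total = 1471.0128 kJ

1471.0128 kJ


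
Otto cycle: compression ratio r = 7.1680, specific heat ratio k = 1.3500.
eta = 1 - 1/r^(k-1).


r^(k-1) = 1.9925
eta = 1 - 1/1.9925 = 0.4981 = 49.8108%

49.8108%


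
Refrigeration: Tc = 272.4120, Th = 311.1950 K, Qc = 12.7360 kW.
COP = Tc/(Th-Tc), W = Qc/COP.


COP = 272.4120 / 38.7830 = 7.0240
W = 12.7360 / 7.0240 = 1.8132 kW

COP = 7.0240, W = 1.8132 kW


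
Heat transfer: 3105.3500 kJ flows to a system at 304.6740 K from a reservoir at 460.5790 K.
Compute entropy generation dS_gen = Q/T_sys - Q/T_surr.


dS_sys = 3105.3500/304.6740 = 10.1924 kJ/K
dS_surr = -3105.3500/460.5790 = -6.7423 kJ/K
dS_gen = 10.1924 - 6.7423 = 3.4501 kJ/K (irreversible)

dS_gen = 3.4501 kJ/K, irreversible


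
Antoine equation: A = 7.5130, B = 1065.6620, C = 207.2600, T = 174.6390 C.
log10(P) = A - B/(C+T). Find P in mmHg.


C+T = 381.8990
B/(C+T) = 2.7904
log10(P) = 7.5130 - 2.7904 = 4.7226
P = 10^4.7226 = 52792.3649 mmHg

52792.3649 mmHg


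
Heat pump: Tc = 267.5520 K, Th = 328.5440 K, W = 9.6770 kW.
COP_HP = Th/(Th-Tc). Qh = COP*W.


COP = 328.5440 / 60.9920 = 5.3867
Qh = 5.3867 * 9.6770 = 52.1268 kW

COP = 5.3867, Qh = 52.1268 kW


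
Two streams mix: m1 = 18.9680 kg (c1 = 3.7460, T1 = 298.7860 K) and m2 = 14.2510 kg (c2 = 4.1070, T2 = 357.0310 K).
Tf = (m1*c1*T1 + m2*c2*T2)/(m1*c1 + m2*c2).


num = 42126.5950
den = 129.5830
Tf = 325.0936 K

325.0936 K


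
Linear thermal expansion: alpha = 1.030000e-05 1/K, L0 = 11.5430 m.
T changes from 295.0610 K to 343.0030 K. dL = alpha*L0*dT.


dT = 47.9420 K
dL = 1.030000e-05 * 11.5430 * 47.9420 = 0.005700 m
L_final = 11.548700 m

dL = 0.005700 m


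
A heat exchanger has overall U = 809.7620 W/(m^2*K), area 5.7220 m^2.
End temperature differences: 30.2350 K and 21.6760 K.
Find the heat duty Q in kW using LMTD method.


LMTD = 25.7186 K
Q = 809.7620 * 5.7220 * 25.7186 = 119165.9241 W = 119.1659 kW

119.1659 kW


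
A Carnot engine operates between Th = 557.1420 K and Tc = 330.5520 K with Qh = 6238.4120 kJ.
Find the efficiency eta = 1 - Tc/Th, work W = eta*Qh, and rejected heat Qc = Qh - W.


eta = 1 - 330.5520/557.1420 = 0.4067
W = 0.4067 * 6238.4120 = 2537.1661 kJ
Qc = 6238.4120 - 2537.1661 = 3701.2459 kJ

eta = 40.6701%, W = 2537.1661 kJ, Qc = 3701.2459 kJ


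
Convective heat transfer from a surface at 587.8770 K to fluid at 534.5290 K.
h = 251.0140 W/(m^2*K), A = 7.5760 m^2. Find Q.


dT = 53.3480 K
Q = 251.0140 * 7.5760 * 53.3480 = 101450.9348 W

101450.9348 W


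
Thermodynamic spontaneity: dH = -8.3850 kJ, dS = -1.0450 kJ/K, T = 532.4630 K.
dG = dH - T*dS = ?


T*dS = 532.4630 * -1.0450 = -556.4238 kJ
dG = -8.3850 + 556.4238 = 548.0388 kJ (non-spontaneous)

dG = 548.0388 kJ, non-spontaneous


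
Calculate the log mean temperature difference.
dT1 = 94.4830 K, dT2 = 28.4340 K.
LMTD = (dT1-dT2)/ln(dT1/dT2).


dT1/dT2 = 3.3229
ln(dT1/dT2) = 1.2008
LMTD = 66.0490 / 1.2008 = 55.0026 K

55.0026 K


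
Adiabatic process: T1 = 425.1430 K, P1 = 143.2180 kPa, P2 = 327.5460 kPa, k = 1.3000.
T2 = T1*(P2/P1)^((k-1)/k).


(k-1)/k = 0.2308
(P2/P1)^exp = 1.2103
T2 = 425.1430 * 1.2103 = 514.5701 K

514.5701 K


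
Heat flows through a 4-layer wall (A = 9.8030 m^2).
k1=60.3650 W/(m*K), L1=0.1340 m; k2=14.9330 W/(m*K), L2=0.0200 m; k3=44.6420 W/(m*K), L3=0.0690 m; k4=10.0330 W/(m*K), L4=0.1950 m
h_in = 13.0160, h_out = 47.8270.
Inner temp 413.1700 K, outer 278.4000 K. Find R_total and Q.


R_conv_in = 1/(13.0160*9.8030) = 0.0078
R_1 = 0.1340/(60.3650*9.8030) = 0.0002
R_2 = 0.0200/(14.9330*9.8030) = 0.0001
R_3 = 0.0690/(44.6420*9.8030) = 0.0002
R_4 = 0.1950/(10.0330*9.8030) = 0.0020
R_conv_out = 1/(47.8270*9.8030) = 0.0021
R_total = 0.0125 K/W
Q = 134.7700 / 0.0125 = 10804.4944 W

R_total = 0.0125 K/W, Q = 10804.4944 W


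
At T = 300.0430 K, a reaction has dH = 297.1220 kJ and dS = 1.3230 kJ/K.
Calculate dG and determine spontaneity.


T*dS = 300.0430 * 1.3230 = 396.9569 kJ
dG = 297.1220 - 396.9569 = -99.8349 kJ (spontaneous)

dG = -99.8349 kJ, spontaneous


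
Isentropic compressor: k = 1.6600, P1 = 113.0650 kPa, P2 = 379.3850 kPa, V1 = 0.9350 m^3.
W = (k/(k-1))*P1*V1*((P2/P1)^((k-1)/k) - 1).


(k-1)/k = 0.3976
(P2/P1)^exp = 1.6182
W = 2.5152 * 113.0650 * 0.9350 * (1.6182 - 1) = 164.3756 kJ

164.3756 kJ


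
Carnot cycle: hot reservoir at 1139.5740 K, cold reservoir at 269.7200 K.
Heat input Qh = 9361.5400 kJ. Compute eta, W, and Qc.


eta = 1 - 269.7200/1139.5740 = 0.7633
W = 0.7633 * 9361.5400 = 7145.8045 kJ
Qc = 9361.5400 - 7145.8045 = 2215.7355 kJ

eta = 76.3315%, W = 7145.8045 kJ, Qc = 2215.7355 kJ


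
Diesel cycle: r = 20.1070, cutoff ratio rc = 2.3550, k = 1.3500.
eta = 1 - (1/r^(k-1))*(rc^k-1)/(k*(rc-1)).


r^(k-1) = 2.8587
rc^k = 3.1782
eta = 0.5835 = 58.3454%

58.3454%


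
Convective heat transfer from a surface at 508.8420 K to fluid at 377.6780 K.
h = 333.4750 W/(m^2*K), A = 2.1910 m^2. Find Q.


dT = 131.1640 K
Q = 333.4750 * 2.1910 * 131.1640 = 95834.1535 W

95834.1535 W


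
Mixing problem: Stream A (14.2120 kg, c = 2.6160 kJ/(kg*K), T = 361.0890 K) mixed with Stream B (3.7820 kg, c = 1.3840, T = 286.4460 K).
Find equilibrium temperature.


num = 14924.1215
den = 42.4129
Tf = 351.8771 K

351.8771 K


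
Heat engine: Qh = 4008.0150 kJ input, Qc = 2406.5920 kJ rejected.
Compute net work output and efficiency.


W = 4008.0150 - 2406.5920 = 1601.4230 kJ
eta = 1601.4230 / 4008.0150 = 0.3996 = 39.9555%

W = 1601.4230 kJ, eta = 39.9555%


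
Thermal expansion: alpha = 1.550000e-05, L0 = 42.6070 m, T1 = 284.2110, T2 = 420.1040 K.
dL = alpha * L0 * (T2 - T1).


dT = 135.8930 K
dL = 1.550000e-05 * 42.6070 * 135.8930 = 0.089745 m
L_final = 42.696745 m

dL = 0.089745 m


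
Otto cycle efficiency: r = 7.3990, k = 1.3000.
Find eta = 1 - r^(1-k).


r^(k-1) = 1.8229
eta = 1 - 1/1.8229 = 0.4514 = 45.1410%

45.1410%


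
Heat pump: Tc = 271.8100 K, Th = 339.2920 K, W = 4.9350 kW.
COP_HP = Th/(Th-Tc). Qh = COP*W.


COP = 339.2920 / 67.4820 = 5.0279
Qh = 5.0279 * 4.9350 = 24.8126 kW

COP = 5.0279, Qh = 24.8126 kW


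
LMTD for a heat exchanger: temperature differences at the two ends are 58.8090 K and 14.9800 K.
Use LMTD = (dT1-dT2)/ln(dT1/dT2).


dT1/dT2 = 3.9258
ln(dT1/dT2) = 1.3676
LMTD = 43.8290 / 1.3676 = 32.0486 K

32.0486 K


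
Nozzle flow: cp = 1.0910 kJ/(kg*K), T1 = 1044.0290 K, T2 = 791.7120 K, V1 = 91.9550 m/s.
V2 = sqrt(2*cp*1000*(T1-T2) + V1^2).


dT = 252.3170 K
2*cp*1000*dT = 550555.6940
V1^2 = 8455.7220
V2 = sqrt(559011.4160) = 747.6707 m/s

747.6707 m/s


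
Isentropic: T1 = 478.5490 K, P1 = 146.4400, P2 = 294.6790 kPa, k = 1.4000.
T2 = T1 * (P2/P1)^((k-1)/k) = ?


(k-1)/k = 0.2857
(P2/P1)^exp = 1.2211
T2 = 478.5490 * 1.2211 = 584.3793 K

584.3793 K


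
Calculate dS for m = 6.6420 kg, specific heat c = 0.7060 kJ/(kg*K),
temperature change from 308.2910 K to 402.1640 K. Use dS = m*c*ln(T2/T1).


T2/T1 = 1.3045
ln(T2/T1) = 0.2658
dS = 6.6420 * 0.7060 * 0.2658 = 1.2465 kJ/K

1.2465 kJ/K


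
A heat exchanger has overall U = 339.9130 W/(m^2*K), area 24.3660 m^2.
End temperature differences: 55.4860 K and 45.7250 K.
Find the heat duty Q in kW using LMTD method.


LMTD = 50.4482 K
Q = 339.9130 * 24.3660 * 50.4482 = 417828.2576 W = 417.8283 kW

417.8283 kW


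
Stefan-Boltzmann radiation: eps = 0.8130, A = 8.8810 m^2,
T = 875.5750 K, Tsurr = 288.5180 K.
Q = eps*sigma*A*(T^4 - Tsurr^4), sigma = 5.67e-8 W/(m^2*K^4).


T^4 = 5.8772e+11
Tsurr^4 = 6.9293e+09
Q = 0.8130 * 5.67e-8 * 8.8810 * 5.8079e+11 = 237770.5581 W

237770.5581 W


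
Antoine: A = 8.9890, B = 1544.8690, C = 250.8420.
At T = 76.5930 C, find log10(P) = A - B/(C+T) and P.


C+T = 327.4350
B/(C+T) = 4.7181
log10(P) = 8.9890 - 4.7181 = 4.2709
P = 10^4.2709 = 18659.7720 mmHg

18659.7720 mmHg


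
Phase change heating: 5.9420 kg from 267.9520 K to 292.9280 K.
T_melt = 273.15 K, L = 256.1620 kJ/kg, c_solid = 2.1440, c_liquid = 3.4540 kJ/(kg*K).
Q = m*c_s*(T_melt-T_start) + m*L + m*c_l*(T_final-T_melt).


Q1 (sensible, solid) = 5.9420 * 2.1440 * 5.1980 = 66.2207 kJ
Q2 (latent) = 5.9420 * 256.1620 = 1522.1146 kJ
Q3 (sensible, liquid) = 5.9420 * 3.4540 * 19.7780 = 405.9171 kJ
Q_total = 1994.2524 kJ

1994.2524 kJ


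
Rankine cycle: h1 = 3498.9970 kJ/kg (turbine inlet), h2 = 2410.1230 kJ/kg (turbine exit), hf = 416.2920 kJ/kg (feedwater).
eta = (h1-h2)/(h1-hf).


W = 1088.8740 kJ/kg
Q_in = 3082.7050 kJ/kg
eta = 0.3532 = 35.3220%

eta = 35.3220%


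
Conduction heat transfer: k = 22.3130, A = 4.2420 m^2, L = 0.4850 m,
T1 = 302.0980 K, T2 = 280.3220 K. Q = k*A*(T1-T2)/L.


dT = 21.7760 K
Q = 22.3130 * 4.2420 * 21.7760 / 0.4850 = 4249.7658 W

4249.7658 W


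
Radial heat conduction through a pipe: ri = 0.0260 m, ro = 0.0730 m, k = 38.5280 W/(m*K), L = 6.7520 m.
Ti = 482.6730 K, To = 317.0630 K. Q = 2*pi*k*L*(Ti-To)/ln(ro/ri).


dT = 165.6100 K
ln(ro/ri) = 1.0324
Q = 2*pi*38.5280*6.7520*165.6100 / 1.0324 = 262206.1865 W

262206.1865 W


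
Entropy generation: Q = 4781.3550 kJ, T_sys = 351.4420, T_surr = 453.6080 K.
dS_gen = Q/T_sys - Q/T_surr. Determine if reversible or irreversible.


dS_sys = 4781.3550/351.4420 = 13.6050 kJ/K
dS_surr = -4781.3550/453.6080 = -10.5407 kJ/K
dS_gen = 13.6050 - 10.5407 = 3.0642 kJ/K (irreversible)

dS_gen = 3.0642 kJ/K, irreversible


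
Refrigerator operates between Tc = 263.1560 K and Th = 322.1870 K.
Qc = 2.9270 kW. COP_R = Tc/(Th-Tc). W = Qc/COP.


COP = 263.1560 / 59.0310 = 4.4579
W = 2.9270 / 4.4579 = 0.6566 kW

COP = 4.4579, W = 0.6566 kW


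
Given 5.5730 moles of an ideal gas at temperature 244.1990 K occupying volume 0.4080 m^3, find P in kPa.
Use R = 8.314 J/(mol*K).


P = nRT/V = 5.5730 * 8.314 * 244.1990 / 0.4080
= 11314.6974 / 0.4080 = 27732.1015 Pa = 27.7321 kPa

27.7321 kPa


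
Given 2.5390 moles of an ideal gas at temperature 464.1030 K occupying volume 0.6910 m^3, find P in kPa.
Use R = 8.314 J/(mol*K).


P = nRT/V = 2.5390 * 8.314 * 464.1030 / 0.6910
= 9796.8644 / 0.6910 = 14177.8067 Pa = 14.1778 kPa

14.1778 kPa


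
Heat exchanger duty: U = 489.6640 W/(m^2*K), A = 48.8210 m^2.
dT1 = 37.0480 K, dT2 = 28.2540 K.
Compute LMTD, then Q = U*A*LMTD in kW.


LMTD = 32.4527 K
Q = 489.6640 * 48.8210 * 32.4527 = 775809.5932 W = 775.8096 kW

775.8096 kW


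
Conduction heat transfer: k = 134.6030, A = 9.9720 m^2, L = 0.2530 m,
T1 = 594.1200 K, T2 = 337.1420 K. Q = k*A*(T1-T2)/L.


dT = 256.9780 K
Q = 134.6030 * 9.9720 * 256.9780 / 0.2530 = 1363365.9173 W

1363365.9173 W


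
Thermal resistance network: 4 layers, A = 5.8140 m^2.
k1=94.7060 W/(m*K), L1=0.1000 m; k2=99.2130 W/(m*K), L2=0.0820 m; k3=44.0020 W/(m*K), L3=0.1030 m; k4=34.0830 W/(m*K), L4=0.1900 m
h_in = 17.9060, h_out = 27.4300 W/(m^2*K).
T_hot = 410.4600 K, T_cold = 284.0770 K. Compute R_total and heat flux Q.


R_conv_in = 1/(17.9060*5.8140) = 0.0096
R_1 = 0.1000/(94.7060*5.8140) = 0.0002
R_2 = 0.0820/(99.2130*5.8140) = 0.0001
R_3 = 0.1030/(44.0020*5.8140) = 0.0004
R_4 = 0.1900/(34.0830*5.8140) = 0.0010
R_conv_out = 1/(27.4300*5.8140) = 0.0063
R_total = 0.0176 K/W
Q = 126.3830 / 0.0176 = 7196.6717 W

R_total = 0.0176 K/W, Q = 7196.6717 W


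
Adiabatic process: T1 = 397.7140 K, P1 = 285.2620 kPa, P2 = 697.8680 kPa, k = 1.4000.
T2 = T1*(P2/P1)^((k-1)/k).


(k-1)/k = 0.2857
(P2/P1)^exp = 1.2912
T2 = 397.7140 * 1.2912 = 513.5459 K

513.5459 K


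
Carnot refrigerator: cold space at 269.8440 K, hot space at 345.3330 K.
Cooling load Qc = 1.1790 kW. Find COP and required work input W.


COP = 269.8440 / 75.4890 = 3.5746
W = 1.1790 / 3.5746 = 0.3298 kW

COP = 3.5746, W = 0.3298 kW


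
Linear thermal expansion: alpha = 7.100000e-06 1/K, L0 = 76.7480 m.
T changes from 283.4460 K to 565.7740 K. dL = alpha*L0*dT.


dT = 282.3280 K
dL = 7.100000e-06 * 76.7480 * 282.3280 = 0.153844 m
L_final = 76.901844 m

dL = 0.153844 m


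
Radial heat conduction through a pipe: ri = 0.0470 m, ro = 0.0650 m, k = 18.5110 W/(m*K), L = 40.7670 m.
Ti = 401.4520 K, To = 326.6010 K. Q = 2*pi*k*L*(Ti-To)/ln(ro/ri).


dT = 74.8510 K
ln(ro/ri) = 0.3242
Q = 2*pi*18.5110*40.7670*74.8510 / 0.3242 = 1094586.1864 W

1094586.1864 W


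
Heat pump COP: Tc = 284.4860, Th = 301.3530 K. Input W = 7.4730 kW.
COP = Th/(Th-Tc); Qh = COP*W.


COP = 301.3530 / 16.8670 = 17.8664
Qh = 17.8664 * 7.4730 = 133.5158 kW

COP = 17.8664, Qh = 133.5158 kW


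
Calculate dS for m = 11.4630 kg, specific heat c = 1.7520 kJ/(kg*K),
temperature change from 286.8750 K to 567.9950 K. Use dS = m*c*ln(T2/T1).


T2/T1 = 1.9799
ln(T2/T1) = 0.6831
dS = 11.4630 * 1.7520 * 0.6831 = 13.7181 kJ/K

13.7181 kJ/K


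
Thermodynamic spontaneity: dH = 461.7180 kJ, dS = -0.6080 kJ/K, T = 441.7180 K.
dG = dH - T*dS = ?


T*dS = 441.7180 * -0.6080 = -268.5645 kJ
dG = 461.7180 + 268.5645 = 730.2825 kJ (non-spontaneous)

dG = 730.2825 kJ, non-spontaneous


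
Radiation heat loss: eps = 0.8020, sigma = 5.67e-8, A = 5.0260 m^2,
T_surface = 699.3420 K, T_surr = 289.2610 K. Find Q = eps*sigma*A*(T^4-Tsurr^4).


T^4 = 2.3920e+11
Tsurr^4 = 7.0010e+09
Q = 0.8020 * 5.67e-8 * 5.0260 * 2.3220e+11 = 53068.5792 W

53068.5792 W


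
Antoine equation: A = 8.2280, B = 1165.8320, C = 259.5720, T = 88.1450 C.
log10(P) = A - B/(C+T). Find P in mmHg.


C+T = 347.7170
B/(C+T) = 3.3528
log10(P) = 8.2280 - 3.3528 = 4.8752
P = 10^4.8752 = 75020.7622 mmHg

75020.7622 mmHg


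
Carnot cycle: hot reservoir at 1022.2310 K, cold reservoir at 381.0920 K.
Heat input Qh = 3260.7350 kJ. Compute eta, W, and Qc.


eta = 1 - 381.0920/1022.2310 = 0.6272
W = 0.6272 * 3260.7350 = 2045.1193 kJ
Qc = 3260.7350 - 2045.1193 = 1215.6157 kJ

eta = 62.7196%, W = 2045.1193 kJ, Qc = 1215.6157 kJ


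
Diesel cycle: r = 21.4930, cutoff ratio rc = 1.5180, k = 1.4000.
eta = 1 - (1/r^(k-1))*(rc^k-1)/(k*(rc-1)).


r^(k-1) = 3.4113
rc^k = 1.7938
eta = 0.6791 = 67.9115%

67.9115%


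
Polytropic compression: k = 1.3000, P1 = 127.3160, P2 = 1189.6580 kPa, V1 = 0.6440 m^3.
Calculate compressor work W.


(k-1)/k = 0.2308
(P2/P1)^exp = 1.6748
W = 4.3333 * 127.3160 * 0.6440 * (1.6748 - 1) = 239.7645 kJ

239.7645 kJ


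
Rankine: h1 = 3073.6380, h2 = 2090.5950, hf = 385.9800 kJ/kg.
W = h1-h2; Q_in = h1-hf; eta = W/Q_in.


W = 983.0430 kJ/kg
Q_in = 2687.6580 kJ/kg
eta = 0.3658 = 36.5762%

eta = 36.5762%


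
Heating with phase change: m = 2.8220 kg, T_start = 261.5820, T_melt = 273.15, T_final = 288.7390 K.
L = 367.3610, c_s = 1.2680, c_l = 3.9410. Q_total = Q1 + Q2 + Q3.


Q1 (sensible, solid) = 2.8220 * 1.2680 * 11.5680 = 41.3937 kJ
Q2 (latent) = 2.8220 * 367.3610 = 1036.6927 kJ
Q3 (sensible, liquid) = 2.8220 * 3.9410 * 15.5890 = 173.3731 kJ
Q_total = 1251.4596 kJ

1251.4596 kJ


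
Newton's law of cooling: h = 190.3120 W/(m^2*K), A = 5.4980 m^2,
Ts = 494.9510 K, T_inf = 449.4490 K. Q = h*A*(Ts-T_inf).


dT = 45.5020 K
Q = 190.3120 * 5.4980 * 45.5020 = 47610.3523 W

47610.3523 W


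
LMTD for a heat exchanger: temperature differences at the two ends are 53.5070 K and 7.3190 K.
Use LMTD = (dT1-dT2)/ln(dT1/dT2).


dT1/dT2 = 7.3107
ln(dT1/dT2) = 1.9893
LMTD = 46.1880 / 1.9893 = 23.2178 K

23.2178 K


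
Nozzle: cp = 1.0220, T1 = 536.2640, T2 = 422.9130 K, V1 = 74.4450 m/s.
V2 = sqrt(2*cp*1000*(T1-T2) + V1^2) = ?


dT = 113.3510 K
2*cp*1000*dT = 231689.4440
V1^2 = 5542.0580
V2 = sqrt(237231.5020) = 487.0642 m/s

487.0642 m/s


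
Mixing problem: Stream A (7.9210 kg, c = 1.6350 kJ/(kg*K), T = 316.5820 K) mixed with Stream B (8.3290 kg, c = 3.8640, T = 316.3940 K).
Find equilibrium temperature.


num = 14282.5903
den = 45.1341
Tf = 316.4479 K

316.4479 K


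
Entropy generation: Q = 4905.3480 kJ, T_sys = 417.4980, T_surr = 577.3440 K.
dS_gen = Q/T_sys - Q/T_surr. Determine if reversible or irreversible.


dS_sys = 4905.3480/417.4980 = 11.7494 kJ/K
dS_surr = -4905.3480/577.3440 = -8.4964 kJ/K
dS_gen = 11.7494 - 8.4964 = 3.2530 kJ/K (irreversible)

dS_gen = 3.2530 kJ/K, irreversible


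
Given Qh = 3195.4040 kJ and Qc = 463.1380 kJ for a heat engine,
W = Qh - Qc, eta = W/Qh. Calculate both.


W = 3195.4040 - 463.1380 = 2732.2660 kJ
eta = 2732.2660 / 3195.4040 = 0.8551 = 85.5061%

W = 2732.2660 kJ, eta = 85.5061%


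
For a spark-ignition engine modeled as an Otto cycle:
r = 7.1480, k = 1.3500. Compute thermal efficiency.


r^(k-1) = 1.9905
eta = 1 - 1/1.9905 = 0.4976 = 49.7616%

49.7616%


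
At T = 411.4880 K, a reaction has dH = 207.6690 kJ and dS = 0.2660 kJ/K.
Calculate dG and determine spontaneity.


T*dS = 411.4880 * 0.2660 = 109.4558 kJ
dG = 207.6690 - 109.4558 = 98.2132 kJ (non-spontaneous)

dG = 98.2132 kJ, non-spontaneous


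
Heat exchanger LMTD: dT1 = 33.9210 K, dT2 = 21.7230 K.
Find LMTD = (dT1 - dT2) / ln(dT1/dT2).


dT1/dT2 = 1.5615
ln(dT1/dT2) = 0.4457
LMTD = 12.1980 / 0.4457 = 27.3705 K

27.3705 K


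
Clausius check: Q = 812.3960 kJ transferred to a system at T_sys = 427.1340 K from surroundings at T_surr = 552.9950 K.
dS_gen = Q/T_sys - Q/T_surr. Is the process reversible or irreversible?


dS_sys = 812.3960/427.1340 = 1.9020 kJ/K
dS_surr = -812.3960/552.9950 = -1.4691 kJ/K
dS_gen = 1.9020 - 1.4691 = 0.4329 kJ/K (irreversible)

dS_gen = 0.4329 kJ/K, irreversible


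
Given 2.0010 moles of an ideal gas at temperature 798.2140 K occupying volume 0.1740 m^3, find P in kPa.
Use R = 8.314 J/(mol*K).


P = nRT/V = 2.0010 * 8.314 * 798.2140 / 0.1740
= 13279.3387 / 0.1740 = 76318.0388 Pa = 76.3180 kPa

76.3180 kPa


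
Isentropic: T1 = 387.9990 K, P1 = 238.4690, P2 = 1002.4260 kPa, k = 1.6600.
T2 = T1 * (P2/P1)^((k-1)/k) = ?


(k-1)/k = 0.3976
(P2/P1)^exp = 1.7699
T2 = 387.9990 * 1.7699 = 686.7143 K

686.7143 K


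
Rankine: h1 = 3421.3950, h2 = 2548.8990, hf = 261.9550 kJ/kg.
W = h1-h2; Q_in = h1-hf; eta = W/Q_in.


W = 872.4960 kJ/kg
Q_in = 3159.4400 kJ/kg
eta = 0.2762 = 27.6155%

eta = 27.6155%


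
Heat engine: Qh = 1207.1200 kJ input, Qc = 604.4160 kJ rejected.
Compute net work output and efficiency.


W = 1207.1200 - 604.4160 = 602.7040 kJ
eta = 602.7040 / 1207.1200 = 0.4993 = 49.9291%

W = 602.7040 kJ, eta = 49.9291%


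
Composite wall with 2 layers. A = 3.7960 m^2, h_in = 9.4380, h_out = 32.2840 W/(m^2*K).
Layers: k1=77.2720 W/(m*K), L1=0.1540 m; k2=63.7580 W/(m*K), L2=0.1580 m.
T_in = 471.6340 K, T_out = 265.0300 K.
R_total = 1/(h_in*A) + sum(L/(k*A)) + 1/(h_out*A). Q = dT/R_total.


R_conv_in = 1/(9.4380*3.7960) = 0.0279
R_1 = 0.1540/(77.2720*3.7960) = 0.0005
R_2 = 0.1580/(63.7580*3.7960) = 0.0007
R_conv_out = 1/(32.2840*3.7960) = 0.0082
R_total = 0.0372 K/W
Q = 206.6040 / 0.0372 = 5546.4229 W

R_total = 0.0372 K/W, Q = 5546.4229 W


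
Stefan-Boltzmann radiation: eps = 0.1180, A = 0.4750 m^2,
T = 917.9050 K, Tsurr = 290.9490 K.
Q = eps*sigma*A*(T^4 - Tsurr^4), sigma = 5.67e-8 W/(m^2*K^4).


T^4 = 7.0989e+11
Tsurr^4 = 7.1658e+09
Q = 0.1180 * 5.67e-8 * 0.4750 * 7.0272e+11 = 2233.2814 W

2233.2814 W


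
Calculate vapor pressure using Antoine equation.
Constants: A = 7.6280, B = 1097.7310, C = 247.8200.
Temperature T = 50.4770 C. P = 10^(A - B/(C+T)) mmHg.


C+T = 298.2970
B/(C+T) = 3.6800
log10(P) = 7.6280 - 3.6800 = 3.9480
P = 10^3.9480 = 8871.6943 mmHg

8871.6943 mmHg


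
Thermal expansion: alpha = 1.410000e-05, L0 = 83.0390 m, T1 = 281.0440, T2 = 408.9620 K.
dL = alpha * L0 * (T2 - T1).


dT = 127.9180 K
dL = 1.410000e-05 * 83.0390 * 127.9180 = 0.149773 m
L_final = 83.188773 m

dL = 0.149773 m


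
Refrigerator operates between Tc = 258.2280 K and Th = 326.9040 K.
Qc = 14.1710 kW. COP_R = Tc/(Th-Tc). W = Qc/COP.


COP = 258.2280 / 68.6760 = 3.7601
W = 14.1710 / 3.7601 = 3.7688 kW

COP = 3.7601, W = 3.7688 kW


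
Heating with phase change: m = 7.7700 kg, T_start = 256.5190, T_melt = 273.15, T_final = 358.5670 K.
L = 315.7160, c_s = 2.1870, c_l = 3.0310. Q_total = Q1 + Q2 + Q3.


Q1 (sensible, solid) = 7.7700 * 2.1870 * 16.6310 = 282.6104 kJ
Q2 (latent) = 7.7700 * 315.7160 = 2453.1133 kJ
Q3 (sensible, liquid) = 7.7700 * 3.0310 * 85.4170 = 2011.6447 kJ
Q_total = 4747.3684 kJ

4747.3684 kJ


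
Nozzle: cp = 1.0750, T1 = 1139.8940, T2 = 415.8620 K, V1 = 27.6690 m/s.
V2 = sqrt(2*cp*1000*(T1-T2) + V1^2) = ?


dT = 724.0320 K
2*cp*1000*dT = 1556668.8000
V1^2 = 765.5736
V2 = sqrt(1557434.3736) = 1247.9721 m/s

1247.9721 m/s


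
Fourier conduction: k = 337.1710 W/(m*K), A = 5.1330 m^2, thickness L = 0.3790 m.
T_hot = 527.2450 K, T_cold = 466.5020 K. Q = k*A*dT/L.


dT = 60.7430 K
Q = 337.1710 * 5.1330 * 60.7430 / 0.3790 = 277382.1471 W

277382.1471 W


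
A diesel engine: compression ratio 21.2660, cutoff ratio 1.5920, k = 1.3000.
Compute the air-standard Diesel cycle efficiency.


r^(k-1) = 2.5021
rc^k = 1.8303
eta = 0.5688 = 56.8806%

56.8806%


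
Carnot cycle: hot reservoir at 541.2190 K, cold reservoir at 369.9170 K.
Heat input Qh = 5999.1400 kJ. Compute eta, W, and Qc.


eta = 1 - 369.9170/541.2190 = 0.3165
W = 0.3165 * 5999.1400 = 1898.7964 kJ
Qc = 5999.1400 - 1898.7964 = 4100.3436 kJ

eta = 31.6511%, W = 1898.7964 kJ, Qc = 4100.3436 kJ


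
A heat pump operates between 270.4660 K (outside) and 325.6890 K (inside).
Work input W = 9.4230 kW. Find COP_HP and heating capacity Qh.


COP = 325.6890 / 55.2230 = 5.8977
Qh = 5.8977 * 9.4230 = 55.5741 kW

COP = 5.8977, Qh = 55.5741 kW


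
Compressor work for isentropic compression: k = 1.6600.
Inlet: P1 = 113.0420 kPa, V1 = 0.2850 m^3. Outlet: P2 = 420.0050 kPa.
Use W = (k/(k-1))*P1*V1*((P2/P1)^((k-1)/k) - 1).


(k-1)/k = 0.3976
(P2/P1)^exp = 1.6851
W = 2.5152 * 113.0420 * 0.2850 * (1.6851 - 1) = 55.5161 kJ

55.5161 kJ


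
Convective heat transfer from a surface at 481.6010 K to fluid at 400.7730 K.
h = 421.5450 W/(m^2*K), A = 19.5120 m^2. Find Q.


dT = 80.8280 K
Q = 421.5450 * 19.5120 * 80.8280 = 664825.3372 W

664825.3372 W


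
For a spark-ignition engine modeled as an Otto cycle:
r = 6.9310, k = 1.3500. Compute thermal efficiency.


r^(k-1) = 1.9691
eta = 1 - 1/1.9691 = 0.4922 = 49.2166%

49.2166%


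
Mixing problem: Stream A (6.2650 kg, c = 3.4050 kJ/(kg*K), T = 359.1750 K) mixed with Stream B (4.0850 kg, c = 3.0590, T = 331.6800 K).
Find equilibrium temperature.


num = 11806.7161
den = 33.8283
Tf = 349.0185 K

349.0185 K


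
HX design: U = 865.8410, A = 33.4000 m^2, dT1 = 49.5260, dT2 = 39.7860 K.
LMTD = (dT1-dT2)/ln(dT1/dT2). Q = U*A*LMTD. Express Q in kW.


LMTD = 44.4784 K
Q = 865.8410 * 33.4000 * 44.4784 = 1286274.8532 W = 1286.2749 kW

1286.2749 kW


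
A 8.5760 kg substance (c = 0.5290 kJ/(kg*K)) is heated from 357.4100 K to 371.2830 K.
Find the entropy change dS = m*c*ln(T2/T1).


T2/T1 = 1.0388
ln(T2/T1) = 0.0381
dS = 8.5760 * 0.5290 * 0.0381 = 0.1728 kJ/K

0.1728 kJ/K


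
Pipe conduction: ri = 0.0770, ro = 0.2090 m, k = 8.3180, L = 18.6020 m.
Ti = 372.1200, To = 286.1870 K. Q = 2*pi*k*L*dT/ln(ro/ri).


dT = 85.9330 K
ln(ro/ri) = 0.9985
Q = 2*pi*8.3180*18.6020*85.9330 / 0.9985 = 83667.6921 W

83667.6921 W


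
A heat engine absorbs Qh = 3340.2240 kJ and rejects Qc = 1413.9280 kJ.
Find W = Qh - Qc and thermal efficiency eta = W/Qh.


W = 3340.2240 - 1413.9280 = 1926.2960 kJ
eta = 1926.2960 / 3340.2240 = 0.5767 = 57.6697%

W = 1926.2960 kJ, eta = 57.6697%


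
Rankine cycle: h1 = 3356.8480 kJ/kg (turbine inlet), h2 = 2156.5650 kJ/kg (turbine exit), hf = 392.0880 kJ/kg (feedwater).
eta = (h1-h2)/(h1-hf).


W = 1200.2830 kJ/kg
Q_in = 2964.7600 kJ/kg
eta = 0.4048 = 40.4850%

eta = 40.4850%


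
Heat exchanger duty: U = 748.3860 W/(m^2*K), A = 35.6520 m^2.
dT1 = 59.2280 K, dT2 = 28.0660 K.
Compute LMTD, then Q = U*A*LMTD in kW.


LMTD = 41.7254 K
Q = 748.3860 * 35.6520 * 41.7254 = 1113294.1023 W = 1113.2941 kW

1113.2941 kW


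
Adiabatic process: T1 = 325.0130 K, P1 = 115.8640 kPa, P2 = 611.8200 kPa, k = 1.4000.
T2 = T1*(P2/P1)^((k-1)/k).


(k-1)/k = 0.2857
(P2/P1)^exp = 1.6087
T2 = 325.0130 * 1.6087 = 522.8527 K

522.8527 K


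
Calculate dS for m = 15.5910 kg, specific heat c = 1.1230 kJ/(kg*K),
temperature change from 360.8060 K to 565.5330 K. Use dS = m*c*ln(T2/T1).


T2/T1 = 1.5674
ln(T2/T1) = 0.4494
dS = 15.5910 * 1.1230 * 0.4494 = 7.8689 kJ/K

7.8689 kJ/K


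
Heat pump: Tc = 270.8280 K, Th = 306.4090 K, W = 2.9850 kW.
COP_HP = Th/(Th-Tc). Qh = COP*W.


COP = 306.4090 / 35.5810 = 8.6116
Qh = 8.6116 * 2.9850 = 25.7056 kW

COP = 8.6116, Qh = 25.7056 kW


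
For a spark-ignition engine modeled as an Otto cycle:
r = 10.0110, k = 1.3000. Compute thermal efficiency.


r^(k-1) = 1.9959
eta = 1 - 1/1.9959 = 0.4990 = 49.8978%

49.8978%


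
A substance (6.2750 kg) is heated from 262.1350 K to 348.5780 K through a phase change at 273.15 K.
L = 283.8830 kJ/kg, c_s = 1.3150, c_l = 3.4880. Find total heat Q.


Q1 (sensible, solid) = 6.2750 * 1.3150 * 11.0150 = 90.8916 kJ
Q2 (latent) = 6.2750 * 283.8830 = 1781.3658 kJ
Q3 (sensible, liquid) = 6.2750 * 3.4880 * 75.4280 = 1650.9077 kJ
Q_total = 3523.1652 kJ

3523.1652 kJ


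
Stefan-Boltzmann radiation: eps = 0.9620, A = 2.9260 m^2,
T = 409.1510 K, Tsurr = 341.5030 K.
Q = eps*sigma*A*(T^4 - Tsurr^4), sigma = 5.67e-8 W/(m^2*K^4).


T^4 = 2.8024e+10
Tsurr^4 = 1.3601e+10
Q = 0.9620 * 5.67e-8 * 2.9260 * 1.4423e+10 = 2301.9170 W

2301.9170 W


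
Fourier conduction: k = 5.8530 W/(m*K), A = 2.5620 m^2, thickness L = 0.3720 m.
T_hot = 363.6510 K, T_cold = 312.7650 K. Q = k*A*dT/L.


dT = 50.8860 K
Q = 5.8530 * 2.5620 * 50.8860 / 0.3720 = 2051.2237 W

2051.2237 W


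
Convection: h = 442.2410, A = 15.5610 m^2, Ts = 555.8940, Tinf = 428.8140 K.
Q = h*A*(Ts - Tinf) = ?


dT = 127.0800 K
Q = 442.2410 * 15.5610 * 127.0800 = 874527.9865 W

874527.9865 W


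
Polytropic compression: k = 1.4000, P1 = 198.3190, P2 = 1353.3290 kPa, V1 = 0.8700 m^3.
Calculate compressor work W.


(k-1)/k = 0.2857
(P2/P1)^exp = 1.7310
W = 3.5000 * 198.3190 * 0.8700 * (1.7310 - 1) = 441.4368 kJ

441.4368 kJ


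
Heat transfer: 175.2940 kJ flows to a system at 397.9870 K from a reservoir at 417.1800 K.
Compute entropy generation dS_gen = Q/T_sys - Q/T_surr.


dS_sys = 175.2940/397.9870 = 0.4405 kJ/K
dS_surr = -175.2940/417.1800 = -0.4202 kJ/K
dS_gen = 0.4405 - 0.4202 = 0.0203 kJ/K (irreversible)

dS_gen = 0.0203 kJ/K, irreversible


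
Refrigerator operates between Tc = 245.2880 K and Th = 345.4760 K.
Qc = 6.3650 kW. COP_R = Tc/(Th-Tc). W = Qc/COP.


COP = 245.2880 / 100.1880 = 2.4483
W = 6.3650 / 2.4483 = 2.5998 kW

COP = 2.4483, W = 2.5998 kW


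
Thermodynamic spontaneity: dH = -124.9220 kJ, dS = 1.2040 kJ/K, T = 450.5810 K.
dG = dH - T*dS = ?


T*dS = 450.5810 * 1.2040 = 542.4995 kJ
dG = -124.9220 - 542.4995 = -667.4215 kJ (spontaneous)

dG = -667.4215 kJ, spontaneous


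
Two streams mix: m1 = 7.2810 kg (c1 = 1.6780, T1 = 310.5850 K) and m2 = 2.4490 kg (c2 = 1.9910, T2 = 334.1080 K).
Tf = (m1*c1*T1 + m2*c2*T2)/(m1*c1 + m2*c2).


num = 5423.6747
den = 17.0935
Tf = 317.2950 K

317.2950 K


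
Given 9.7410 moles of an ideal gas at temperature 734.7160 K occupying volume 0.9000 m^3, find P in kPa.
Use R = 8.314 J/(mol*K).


P = nRT/V = 9.7410 * 8.314 * 734.7160 / 0.9000
= 59502.2052 / 0.9000 = 66113.5613 Pa = 66.1136 kPa

66.1136 kPa


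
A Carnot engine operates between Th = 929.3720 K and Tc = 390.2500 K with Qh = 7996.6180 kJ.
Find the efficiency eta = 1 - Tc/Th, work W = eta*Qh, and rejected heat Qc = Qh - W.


eta = 1 - 390.2500/929.3720 = 0.5801
W = 0.5801 * 7996.6180 = 4638.7805 kJ
Qc = 7996.6180 - 4638.7805 = 3357.8375 kJ

eta = 58.0093%, W = 4638.7805 kJ, Qc = 3357.8375 kJ


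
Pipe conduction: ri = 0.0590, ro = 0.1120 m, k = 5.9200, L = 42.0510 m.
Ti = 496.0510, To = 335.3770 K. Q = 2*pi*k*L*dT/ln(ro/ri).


dT = 160.6740 K
ln(ro/ri) = 0.6410
Q = 2*pi*5.9200*42.0510*160.6740 / 0.6410 = 392095.2797 W

392095.2797 W


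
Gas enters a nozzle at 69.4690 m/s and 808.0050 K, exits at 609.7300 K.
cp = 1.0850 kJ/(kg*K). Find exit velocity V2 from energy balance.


dT = 198.2750 K
2*cp*1000*dT = 430256.7500
V1^2 = 4825.9420
V2 = sqrt(435082.6920) = 659.6080 m/s

659.6080 m/s


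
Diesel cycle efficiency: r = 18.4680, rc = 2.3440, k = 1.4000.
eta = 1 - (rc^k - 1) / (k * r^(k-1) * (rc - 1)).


r^(k-1) = 3.2105
rc^k = 3.2956
eta = 0.6200 = 61.9977%

61.9977%


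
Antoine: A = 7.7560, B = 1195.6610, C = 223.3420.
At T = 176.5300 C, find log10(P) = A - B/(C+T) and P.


C+T = 399.8720
B/(C+T) = 2.9901
log10(P) = 7.7560 - 2.9901 = 4.7659
P = 10^4.7659 = 58329.8239 mmHg

58329.8239 mmHg


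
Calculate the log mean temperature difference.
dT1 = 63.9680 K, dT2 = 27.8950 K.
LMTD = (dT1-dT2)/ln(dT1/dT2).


dT1/dT2 = 2.2932
ln(dT1/dT2) = 0.8299
LMTD = 36.0730 / 0.8299 = 43.4648 K

43.4648 K


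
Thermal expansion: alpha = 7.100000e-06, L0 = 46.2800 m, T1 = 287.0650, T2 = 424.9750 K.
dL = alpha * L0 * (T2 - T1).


dT = 137.9100 K
dL = 7.100000e-06 * 46.2800 * 137.9100 = 0.045316 m
L_final = 46.325316 m

dL = 0.045316 m


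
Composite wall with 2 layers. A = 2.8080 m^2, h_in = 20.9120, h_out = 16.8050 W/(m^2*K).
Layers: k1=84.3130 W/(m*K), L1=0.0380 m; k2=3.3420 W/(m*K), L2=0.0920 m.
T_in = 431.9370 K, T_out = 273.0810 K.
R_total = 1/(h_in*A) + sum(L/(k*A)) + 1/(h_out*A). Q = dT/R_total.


R_conv_in = 1/(20.9120*2.8080) = 0.0170
R_1 = 0.0380/(84.3130*2.8080) = 0.0002
R_2 = 0.0920/(3.3420*2.8080) = 0.0098
R_conv_out = 1/(16.8050*2.8080) = 0.0212
R_total = 0.0482 K/W
Q = 158.8560 / 0.0482 = 3296.7648 W

R_total = 0.0482 K/W, Q = 3296.7648 W


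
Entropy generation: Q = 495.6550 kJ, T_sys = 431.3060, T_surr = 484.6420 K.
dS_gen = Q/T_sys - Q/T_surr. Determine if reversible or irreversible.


dS_sys = 495.6550/431.3060 = 1.1492 kJ/K
dS_surr = -495.6550/484.6420 = -1.0227 kJ/K
dS_gen = 1.1492 - 1.0227 = 0.1265 kJ/K (irreversible)

dS_gen = 0.1265 kJ/K, irreversible


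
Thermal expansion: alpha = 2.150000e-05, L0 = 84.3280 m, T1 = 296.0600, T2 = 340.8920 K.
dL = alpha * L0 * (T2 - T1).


dT = 44.8320 K
dL = 2.150000e-05 * 84.3280 * 44.8320 = 0.081283 m
L_final = 84.409283 m

dL = 0.081283 m


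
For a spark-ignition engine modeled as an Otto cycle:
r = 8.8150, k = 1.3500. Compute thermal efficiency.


r^(k-1) = 2.1420
eta = 1 - 1/2.1420 = 0.5332 = 53.3156%

53.3156%


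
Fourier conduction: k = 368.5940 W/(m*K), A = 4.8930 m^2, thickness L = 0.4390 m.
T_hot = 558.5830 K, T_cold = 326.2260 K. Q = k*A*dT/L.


dT = 232.3570 K
Q = 368.5940 * 4.8930 * 232.3570 / 0.4390 = 954585.2458 W

954585.2458 W


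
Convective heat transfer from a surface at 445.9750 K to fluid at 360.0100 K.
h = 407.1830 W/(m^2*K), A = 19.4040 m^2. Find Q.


dT = 85.9650 K
Q = 407.1830 * 19.4040 * 85.9650 = 679207.6539 W

679207.6539 W


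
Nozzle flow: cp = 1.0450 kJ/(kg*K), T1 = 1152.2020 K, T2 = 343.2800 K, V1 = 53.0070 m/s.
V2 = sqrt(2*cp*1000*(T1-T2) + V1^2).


dT = 808.9220 K
2*cp*1000*dT = 1690646.9800
V1^2 = 2809.7420
V2 = sqrt(1693456.7220) = 1301.3288 m/s

1301.3288 m/s


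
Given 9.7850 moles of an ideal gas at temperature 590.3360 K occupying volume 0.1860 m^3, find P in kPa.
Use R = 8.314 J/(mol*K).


P = nRT/V = 9.7850 * 8.314 * 590.3360 / 0.1860
= 48025.3035 / 0.1860 = 258200.5566 Pa = 258.2006 kPa

258.2006 kPa


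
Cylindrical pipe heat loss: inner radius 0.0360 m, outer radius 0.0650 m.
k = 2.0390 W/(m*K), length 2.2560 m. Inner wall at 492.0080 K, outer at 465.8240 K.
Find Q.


dT = 26.1840 K
ln(ro/ri) = 0.5909
Q = 2*pi*2.0390*2.2560*26.1840 / 0.5909 = 1280.8004 W

1280.8004 W


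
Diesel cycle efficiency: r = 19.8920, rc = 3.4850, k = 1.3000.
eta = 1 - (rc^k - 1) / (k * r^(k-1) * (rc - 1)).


r^(k-1) = 2.4525
rc^k = 5.0683
eta = 0.4865 = 48.6499%

48.6499%


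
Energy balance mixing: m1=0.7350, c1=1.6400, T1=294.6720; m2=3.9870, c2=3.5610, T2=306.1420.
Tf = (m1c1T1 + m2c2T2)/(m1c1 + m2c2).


num = 4701.7120
den = 15.4031
Tf = 305.2444 K

305.2444 K


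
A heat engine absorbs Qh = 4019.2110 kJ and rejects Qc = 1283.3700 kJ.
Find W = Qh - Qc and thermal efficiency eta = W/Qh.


W = 4019.2110 - 1283.3700 = 2735.8410 kJ
eta = 2735.8410 / 4019.2110 = 0.6807 = 68.0691%

W = 2735.8410 kJ, eta = 68.0691%
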